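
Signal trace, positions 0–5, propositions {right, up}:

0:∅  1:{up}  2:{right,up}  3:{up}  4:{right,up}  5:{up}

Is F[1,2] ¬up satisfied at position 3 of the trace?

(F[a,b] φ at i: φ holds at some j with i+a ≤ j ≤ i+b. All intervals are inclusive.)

Check ¬up at each j in [4,5]:
  j=4: false
  j=5: false
No position in the window satisfies it → formula fails.

Does not hold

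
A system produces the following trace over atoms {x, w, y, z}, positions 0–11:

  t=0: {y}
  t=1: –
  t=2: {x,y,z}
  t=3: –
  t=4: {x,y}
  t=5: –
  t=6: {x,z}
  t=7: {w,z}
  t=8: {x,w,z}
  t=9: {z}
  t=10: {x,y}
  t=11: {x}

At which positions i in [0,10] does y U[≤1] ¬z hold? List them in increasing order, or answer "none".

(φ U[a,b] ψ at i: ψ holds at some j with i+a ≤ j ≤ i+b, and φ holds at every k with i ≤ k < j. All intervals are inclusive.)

0, 1, 2, 3, 4, 5, 10

Evaluate at each i in [0,10]:
  i=0: ✓ (rhs at j=0)
  i=1: ✓ (rhs at j=1)
  i=2: ✓ (rhs at j=3; lhs holds on [2,2])
  i=3: ✓ (rhs at j=3)
  i=4: ✓ (rhs at j=4)
  i=5: ✓ (rhs at j=5)
  i=6: ✗ (no rhs in [6,7])
  i=7: ✗ (no rhs in [7,8])
  i=8: ✗ (no rhs in [8,9])
  i=9: ✗ (lhs fails at k=9 before rhs at j=10)
  i=10: ✓ (rhs at j=10)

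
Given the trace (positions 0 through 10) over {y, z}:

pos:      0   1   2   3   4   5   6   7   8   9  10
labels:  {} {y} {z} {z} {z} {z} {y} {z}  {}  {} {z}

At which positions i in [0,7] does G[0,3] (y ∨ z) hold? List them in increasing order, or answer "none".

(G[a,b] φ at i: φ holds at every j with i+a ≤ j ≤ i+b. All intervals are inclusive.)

1, 2, 3, 4

Evaluate at each i in [0,7]:
  i=0: ✗ (fails at j=0)
  i=1: ✓ (all of [1,4])
  i=2: ✓ (all of [2,5])
  i=3: ✓ (all of [3,6])
  i=4: ✓ (all of [4,7])
  i=5: ✗ (fails at j=8)
  i=6: ✗ (fails at j=8)
  i=7: ✗ (fails at j=8)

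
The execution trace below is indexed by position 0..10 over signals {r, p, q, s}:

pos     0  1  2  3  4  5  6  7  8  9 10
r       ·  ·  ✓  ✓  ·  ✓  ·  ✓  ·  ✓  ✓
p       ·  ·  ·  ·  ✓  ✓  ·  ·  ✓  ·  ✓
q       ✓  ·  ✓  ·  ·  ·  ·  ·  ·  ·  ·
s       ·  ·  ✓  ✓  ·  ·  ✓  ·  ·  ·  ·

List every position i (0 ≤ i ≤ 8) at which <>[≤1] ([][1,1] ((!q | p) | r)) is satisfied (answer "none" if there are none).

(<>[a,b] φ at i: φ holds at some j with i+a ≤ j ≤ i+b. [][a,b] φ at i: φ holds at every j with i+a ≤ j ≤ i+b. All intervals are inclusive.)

Evaluate at each i in [0,8]:
  i=0: ✓ (witness j=0)
  i=1: ✓ (witness j=1)
  i=2: ✓ (witness j=2)
  i=3: ✓ (witness j=3)
  i=4: ✓ (witness j=4)
  i=5: ✓ (witness j=5)
  i=6: ✓ (witness j=6)
  i=7: ✓ (witness j=7)
  i=8: ✓ (witness j=8)

0, 1, 2, 3, 4, 5, 6, 7, 8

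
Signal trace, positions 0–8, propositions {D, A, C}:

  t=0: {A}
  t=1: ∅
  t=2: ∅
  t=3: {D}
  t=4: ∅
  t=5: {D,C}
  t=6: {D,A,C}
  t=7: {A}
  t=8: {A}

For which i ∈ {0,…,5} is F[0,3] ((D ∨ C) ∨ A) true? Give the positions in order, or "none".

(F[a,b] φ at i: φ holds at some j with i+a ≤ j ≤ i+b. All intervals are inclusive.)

0, 1, 2, 3, 4, 5

Evaluate at each i in [0,5]:
  i=0: ✓ (witness j=0)
  i=1: ✓ (witness j=3)
  i=2: ✓ (witness j=3)
  i=3: ✓ (witness j=3)
  i=4: ✓ (witness j=5)
  i=5: ✓ (witness j=5)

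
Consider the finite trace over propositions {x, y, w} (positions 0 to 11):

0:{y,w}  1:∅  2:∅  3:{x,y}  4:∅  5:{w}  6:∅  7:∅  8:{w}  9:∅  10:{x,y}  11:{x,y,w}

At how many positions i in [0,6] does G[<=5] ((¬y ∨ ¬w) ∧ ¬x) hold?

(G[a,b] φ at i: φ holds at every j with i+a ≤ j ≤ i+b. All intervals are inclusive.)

Evaluate at each i in [0,6]:
  i=0: ✗ (fails at j=0)
  i=1: ✗ (fails at j=3)
  i=2: ✗ (fails at j=3)
  i=3: ✗ (fails at j=3)
  i=4: ✓ (all of [4,9])
  i=5: ✗ (fails at j=10)
  i=6: ✗ (fails at j=10)
Positions where it holds: {4} → 1.

1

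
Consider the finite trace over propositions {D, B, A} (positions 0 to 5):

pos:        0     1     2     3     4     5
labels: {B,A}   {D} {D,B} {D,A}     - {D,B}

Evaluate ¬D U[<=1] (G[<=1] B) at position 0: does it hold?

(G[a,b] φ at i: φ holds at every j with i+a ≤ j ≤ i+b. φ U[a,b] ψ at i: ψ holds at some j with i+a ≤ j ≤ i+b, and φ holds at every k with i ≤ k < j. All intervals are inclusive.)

No

Need some j in [0,1] with G[<=1] B, and ¬D at every k in [0,j-1].
  j=0: G[<=1] B — fails at 1.
  j=1: G[<=1] B — fails at 1.
No j in the window works → until fails.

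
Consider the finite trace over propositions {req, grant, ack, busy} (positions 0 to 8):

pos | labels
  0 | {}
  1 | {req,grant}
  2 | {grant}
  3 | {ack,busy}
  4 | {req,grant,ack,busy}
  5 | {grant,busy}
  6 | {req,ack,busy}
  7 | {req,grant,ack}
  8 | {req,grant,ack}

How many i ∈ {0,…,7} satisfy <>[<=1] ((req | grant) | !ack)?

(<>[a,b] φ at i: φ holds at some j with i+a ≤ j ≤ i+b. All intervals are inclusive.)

Evaluate at each i in [0,7]:
  i=0: ✓ (witness j=0)
  i=1: ✓ (witness j=1)
  i=2: ✓ (witness j=2)
  i=3: ✓ (witness j=4)
  i=4: ✓ (witness j=4)
  i=5: ✓ (witness j=5)
  i=6: ✓ (witness j=6)
  i=7: ✓ (witness j=7)
Positions where it holds: {0, 1, 2, 3, 4, 5, 6, 7} → 8.

8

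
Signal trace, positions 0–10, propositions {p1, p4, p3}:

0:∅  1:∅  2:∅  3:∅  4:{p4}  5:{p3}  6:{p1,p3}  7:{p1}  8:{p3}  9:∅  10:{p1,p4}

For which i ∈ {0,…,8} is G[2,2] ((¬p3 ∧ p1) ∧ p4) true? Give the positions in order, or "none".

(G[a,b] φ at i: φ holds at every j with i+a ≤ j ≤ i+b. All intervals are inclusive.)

Evaluate at each i in [0,8]:
  i=0: ✗ (fails at j=2)
  i=1: ✗ (fails at j=3)
  i=2: ✗ (fails at j=4)
  i=3: ✗ (fails at j=5)
  i=4: ✗ (fails at j=6)
  i=5: ✗ (fails at j=7)
  i=6: ✗ (fails at j=8)
  i=7: ✗ (fails at j=9)
  i=8: ✓ (all of [10,10])

8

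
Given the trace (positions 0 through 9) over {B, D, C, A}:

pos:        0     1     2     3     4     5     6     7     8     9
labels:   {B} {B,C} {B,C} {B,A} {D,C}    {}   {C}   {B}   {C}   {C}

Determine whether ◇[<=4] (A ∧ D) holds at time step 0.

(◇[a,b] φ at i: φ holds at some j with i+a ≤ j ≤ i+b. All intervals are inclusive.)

Does not hold

Check (A ∧ D) at each j in [0,4]:
  j=0: false
  j=1: false
  j=2: false
  j=3: false
  j=4: false
No position in the window satisfies it → formula fails.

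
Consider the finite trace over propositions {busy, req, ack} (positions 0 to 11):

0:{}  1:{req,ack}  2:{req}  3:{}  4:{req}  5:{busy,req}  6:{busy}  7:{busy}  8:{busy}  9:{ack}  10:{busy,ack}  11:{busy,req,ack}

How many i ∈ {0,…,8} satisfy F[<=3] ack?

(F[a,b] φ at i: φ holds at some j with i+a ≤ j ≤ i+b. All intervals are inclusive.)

Evaluate at each i in [0,8]:
  i=0: ✓ (witness j=1)
  i=1: ✓ (witness j=1)
  i=2: ✗ (none in [2,5])
  i=3: ✗ (none in [3,6])
  i=4: ✗ (none in [4,7])
  i=5: ✗ (none in [5,8])
  i=6: ✓ (witness j=9)
  i=7: ✓ (witness j=9)
  i=8: ✓ (witness j=9)
Positions where it holds: {0, 1, 6, 7, 8} → 5.

5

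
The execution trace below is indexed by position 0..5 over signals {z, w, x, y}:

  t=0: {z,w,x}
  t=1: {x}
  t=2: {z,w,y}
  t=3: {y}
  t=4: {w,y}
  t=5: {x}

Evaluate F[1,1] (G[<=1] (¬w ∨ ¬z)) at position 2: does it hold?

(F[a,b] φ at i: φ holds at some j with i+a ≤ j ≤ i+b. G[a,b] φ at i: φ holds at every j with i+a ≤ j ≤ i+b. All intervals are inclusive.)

Holds

Check G[<=1] (¬w ∨ ¬z) at each j in [3,3]:
  j=3: holds on [3,4]
Found at j=3 → formula holds.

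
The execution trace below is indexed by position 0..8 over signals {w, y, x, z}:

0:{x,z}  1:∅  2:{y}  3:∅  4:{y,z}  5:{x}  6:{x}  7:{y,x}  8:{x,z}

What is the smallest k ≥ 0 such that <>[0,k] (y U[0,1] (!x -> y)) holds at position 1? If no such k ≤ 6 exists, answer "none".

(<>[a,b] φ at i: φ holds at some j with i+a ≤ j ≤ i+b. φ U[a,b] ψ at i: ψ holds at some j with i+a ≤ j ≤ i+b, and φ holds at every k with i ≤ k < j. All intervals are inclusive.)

1

Scan j = 1,2,… for (y U[0,1] (!x -> y)):
  j=1: fails
  j=2: holds
First hit at j=2, so smallest k = 2-1 = 1.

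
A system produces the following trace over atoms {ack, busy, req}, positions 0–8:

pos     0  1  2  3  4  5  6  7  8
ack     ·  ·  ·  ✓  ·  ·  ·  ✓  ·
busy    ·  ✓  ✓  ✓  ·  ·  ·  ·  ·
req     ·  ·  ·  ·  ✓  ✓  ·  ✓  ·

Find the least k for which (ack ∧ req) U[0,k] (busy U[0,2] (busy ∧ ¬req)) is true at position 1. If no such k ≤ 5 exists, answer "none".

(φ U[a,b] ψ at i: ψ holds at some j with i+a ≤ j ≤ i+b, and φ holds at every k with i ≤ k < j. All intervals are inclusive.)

0

Need earliest j ≥ 1 with (busy U[0,2] (busy ∧ ¬req)), and (ack ∧ req) at every k in [1,j-1].
  j=1: rhs holds (empty prefix). k = 0.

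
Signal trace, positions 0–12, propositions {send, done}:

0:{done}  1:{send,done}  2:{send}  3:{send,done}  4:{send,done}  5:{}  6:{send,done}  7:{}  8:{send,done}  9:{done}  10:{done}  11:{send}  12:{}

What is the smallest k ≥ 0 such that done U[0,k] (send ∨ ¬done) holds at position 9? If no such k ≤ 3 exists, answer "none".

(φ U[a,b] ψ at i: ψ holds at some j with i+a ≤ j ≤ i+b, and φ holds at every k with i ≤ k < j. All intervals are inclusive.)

2

Need earliest j ≥ 9 with (send ∨ ¬done), and done at every k in [9,j-1].
  j=9: rhs fails.
  j=10: rhs fails.
  j=11: rhs holds; lhs holds on [9,10]. k = 2.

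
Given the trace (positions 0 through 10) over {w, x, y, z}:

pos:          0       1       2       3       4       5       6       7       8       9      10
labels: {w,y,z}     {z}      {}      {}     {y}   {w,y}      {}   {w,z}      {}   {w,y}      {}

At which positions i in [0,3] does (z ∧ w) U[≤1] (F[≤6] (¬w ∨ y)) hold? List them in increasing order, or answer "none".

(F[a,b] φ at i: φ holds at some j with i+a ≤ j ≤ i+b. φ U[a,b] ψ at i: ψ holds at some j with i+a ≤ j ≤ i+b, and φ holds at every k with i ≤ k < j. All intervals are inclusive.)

Evaluate at each i in [0,3]:
  i=0: ✓ (rhs at j=0)
  i=1: ✓ (rhs at j=1)
  i=2: ✓ (rhs at j=2)
  i=3: ✓ (rhs at j=3)

0, 1, 2, 3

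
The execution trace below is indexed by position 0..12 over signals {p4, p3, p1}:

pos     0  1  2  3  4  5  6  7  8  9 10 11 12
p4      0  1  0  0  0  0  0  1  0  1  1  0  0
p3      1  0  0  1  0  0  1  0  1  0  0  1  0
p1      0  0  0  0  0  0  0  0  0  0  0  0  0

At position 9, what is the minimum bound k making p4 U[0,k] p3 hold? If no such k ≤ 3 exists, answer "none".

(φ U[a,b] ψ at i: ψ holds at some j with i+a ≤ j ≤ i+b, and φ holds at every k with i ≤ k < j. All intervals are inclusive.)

Need earliest j ≥ 9 with p3, and p4 at every k in [9,j-1].
  j=9: rhs fails.
  j=10: rhs fails.
  j=11: rhs holds; lhs holds on [9,10]. k = 2.

2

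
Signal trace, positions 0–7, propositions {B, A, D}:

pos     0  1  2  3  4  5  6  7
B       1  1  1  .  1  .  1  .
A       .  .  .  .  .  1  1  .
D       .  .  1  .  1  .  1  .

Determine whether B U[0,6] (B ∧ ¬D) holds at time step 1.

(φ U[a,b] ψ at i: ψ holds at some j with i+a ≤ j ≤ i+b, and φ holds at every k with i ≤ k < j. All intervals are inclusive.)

Need some j in [1,7] with (B ∧ ¬D), and B at every k in [1,j-1].
  j=1: (B ∧ ¬D) holds; no prefix to check → satisfied.

Holds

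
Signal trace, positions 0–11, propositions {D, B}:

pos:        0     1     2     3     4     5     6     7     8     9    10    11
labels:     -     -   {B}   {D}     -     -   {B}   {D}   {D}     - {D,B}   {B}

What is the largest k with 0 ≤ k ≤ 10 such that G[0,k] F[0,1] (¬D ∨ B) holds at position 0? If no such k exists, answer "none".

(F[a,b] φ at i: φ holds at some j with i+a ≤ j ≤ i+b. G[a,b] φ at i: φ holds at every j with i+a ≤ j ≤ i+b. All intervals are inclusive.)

F[0,1] (¬D ∨ B) must hold from j=0 onward; find where it first fails.
  j=0: holds
  j=1: holds
  j=2: holds
  j=3: holds
  j=4: holds
  j=5: holds
  j=6: holds
  j=7: fails
Holds on [0,6], so largest k = 6.

6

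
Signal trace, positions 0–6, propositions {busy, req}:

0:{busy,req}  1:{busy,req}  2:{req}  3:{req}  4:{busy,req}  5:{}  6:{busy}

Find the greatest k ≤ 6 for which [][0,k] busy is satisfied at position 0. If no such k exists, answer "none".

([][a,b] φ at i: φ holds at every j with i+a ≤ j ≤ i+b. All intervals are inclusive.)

busy must hold from j=0 onward; find where it first fails.
  j=0: holds
  j=1: holds
  j=2: fails
Holds on [0,1], so largest k = 1.

1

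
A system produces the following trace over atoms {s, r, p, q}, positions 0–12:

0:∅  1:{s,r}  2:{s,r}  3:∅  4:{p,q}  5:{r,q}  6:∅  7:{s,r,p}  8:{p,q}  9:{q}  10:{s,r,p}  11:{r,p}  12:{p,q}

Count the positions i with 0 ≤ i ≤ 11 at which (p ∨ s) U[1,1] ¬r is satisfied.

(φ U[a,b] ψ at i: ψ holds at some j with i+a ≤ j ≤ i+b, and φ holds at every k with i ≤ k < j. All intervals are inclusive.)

4

Evaluate at each i in [0,11]:
  i=0: ✗ (no rhs in [1,1])
  i=1: ✗ (no rhs in [2,2])
  i=2: ✓ (rhs at j=3; lhs holds on [2,2])
  i=3: ✗ (lhs fails at k=3 before rhs at j=4)
  i=4: ✗ (no rhs in [5,5])
  i=5: ✗ (lhs fails at k=5 before rhs at j=6)
  i=6: ✗ (no rhs in [7,7])
  i=7: ✓ (rhs at j=8; lhs holds on [7,7])
  i=8: ✓ (rhs at j=9; lhs holds on [8,8])
  i=9: ✗ (no rhs in [10,10])
  i=10: ✗ (no rhs in [11,11])
  i=11: ✓ (rhs at j=12; lhs holds on [11,11])
Positions where it holds: {2, 7, 8, 11} → 4.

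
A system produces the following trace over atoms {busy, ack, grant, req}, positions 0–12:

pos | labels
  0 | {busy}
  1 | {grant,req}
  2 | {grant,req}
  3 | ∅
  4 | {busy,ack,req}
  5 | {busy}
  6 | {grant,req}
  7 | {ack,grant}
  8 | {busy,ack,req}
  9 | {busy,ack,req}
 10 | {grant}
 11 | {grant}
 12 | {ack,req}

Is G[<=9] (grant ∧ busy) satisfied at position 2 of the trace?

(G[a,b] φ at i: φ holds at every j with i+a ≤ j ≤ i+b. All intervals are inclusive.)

No

Check (grant ∧ busy) at every j in [2,11]:
  j=2: false
  j=3: false
  j=4: false
  j=5: false
  j=6: false
  j=7: false
  j=8: false
  j=9: false
  j=10: false
  j=11: false
Fails at j=2 → formula fails.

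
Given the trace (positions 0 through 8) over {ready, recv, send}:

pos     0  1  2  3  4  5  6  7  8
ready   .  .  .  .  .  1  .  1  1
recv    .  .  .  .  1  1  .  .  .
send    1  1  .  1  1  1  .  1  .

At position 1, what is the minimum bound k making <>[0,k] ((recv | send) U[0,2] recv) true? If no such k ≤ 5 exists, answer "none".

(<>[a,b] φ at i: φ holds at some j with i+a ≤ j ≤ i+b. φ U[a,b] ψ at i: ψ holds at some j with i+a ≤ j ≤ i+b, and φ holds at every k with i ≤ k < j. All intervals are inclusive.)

Scan j = 1,2,… for ((recv | send) U[0,2] recv):
  j=1: fails
  j=2: fails
  j=3: holds
First hit at j=3, so smallest k = 3-1 = 2.

2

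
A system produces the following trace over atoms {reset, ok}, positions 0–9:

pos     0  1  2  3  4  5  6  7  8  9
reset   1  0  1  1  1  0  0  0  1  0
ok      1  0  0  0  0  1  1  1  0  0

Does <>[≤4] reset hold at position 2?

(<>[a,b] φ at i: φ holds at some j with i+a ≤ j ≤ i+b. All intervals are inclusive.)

Holds

Check reset at each j in [2,6]:
  j=2: true
  j=3: true
  j=4: true
  j=5: false
  j=6: false
Found at j=2 → formula holds.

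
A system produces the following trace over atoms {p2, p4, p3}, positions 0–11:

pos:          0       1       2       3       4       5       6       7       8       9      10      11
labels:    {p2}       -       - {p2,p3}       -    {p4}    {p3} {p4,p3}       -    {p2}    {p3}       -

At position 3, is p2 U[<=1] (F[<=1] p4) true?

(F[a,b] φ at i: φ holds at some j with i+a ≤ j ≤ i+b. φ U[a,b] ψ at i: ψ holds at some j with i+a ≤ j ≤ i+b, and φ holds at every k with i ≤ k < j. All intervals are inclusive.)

Yes

Need some j in [3,4] with F[<=1] p4, and p2 at every k in [3,j-1].
  j=3: F[<=1] p4 — fails (none in [3,4]).
  j=4: F[<=1] p4 holds; p2 holds at every k in [3,3] → satisfied.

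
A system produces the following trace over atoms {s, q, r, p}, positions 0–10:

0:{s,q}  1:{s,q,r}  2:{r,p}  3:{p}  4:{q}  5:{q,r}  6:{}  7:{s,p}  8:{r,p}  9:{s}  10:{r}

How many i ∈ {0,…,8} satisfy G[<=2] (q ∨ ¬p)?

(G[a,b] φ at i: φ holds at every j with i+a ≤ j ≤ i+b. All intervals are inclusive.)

Evaluate at each i in [0,8]:
  i=0: ✗ (fails at j=2)
  i=1: ✗ (fails at j=2)
  i=2: ✗ (fails at j=2)
  i=3: ✗ (fails at j=3)
  i=4: ✓ (all of [4,6])
  i=5: ✗ (fails at j=7)
  i=6: ✗ (fails at j=7)
  i=7: ✗ (fails at j=7)
  i=8: ✗ (fails at j=8)
Positions where it holds: {4} → 1.

1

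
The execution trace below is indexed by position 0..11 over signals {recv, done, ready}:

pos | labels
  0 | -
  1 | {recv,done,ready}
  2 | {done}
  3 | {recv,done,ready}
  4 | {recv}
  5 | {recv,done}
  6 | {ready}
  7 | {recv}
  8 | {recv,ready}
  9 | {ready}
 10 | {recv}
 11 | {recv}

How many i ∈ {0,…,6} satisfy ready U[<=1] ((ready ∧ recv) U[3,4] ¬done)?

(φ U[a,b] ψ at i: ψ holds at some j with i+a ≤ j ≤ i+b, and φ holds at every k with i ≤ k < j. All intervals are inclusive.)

Evaluate at each i in [0,6]:
  i=0: ✗ (no rhs in [0,1])
  i=1: ✗ (no rhs in [1,2])
  i=2: ✗ (no rhs in [2,3])
  i=3: ✗ (no rhs in [3,4])
  i=4: ✗ (no rhs in [4,5])
  i=5: ✗ (no rhs in [5,6])
  i=6: ✗ (no rhs in [6,7])
Positions where it holds: {} → 0.

0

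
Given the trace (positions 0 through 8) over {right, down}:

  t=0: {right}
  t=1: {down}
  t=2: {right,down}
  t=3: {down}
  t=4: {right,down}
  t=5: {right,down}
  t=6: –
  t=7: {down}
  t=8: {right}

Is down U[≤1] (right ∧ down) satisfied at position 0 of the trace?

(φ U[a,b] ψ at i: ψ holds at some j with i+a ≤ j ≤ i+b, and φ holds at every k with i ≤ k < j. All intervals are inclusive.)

Need some j in [0,1] with (right ∧ down), and down at every k in [0,j-1].
  j=0: (right ∧ down) false.
  j=1: (right ∧ down) false.
No j in the window works → until fails.

No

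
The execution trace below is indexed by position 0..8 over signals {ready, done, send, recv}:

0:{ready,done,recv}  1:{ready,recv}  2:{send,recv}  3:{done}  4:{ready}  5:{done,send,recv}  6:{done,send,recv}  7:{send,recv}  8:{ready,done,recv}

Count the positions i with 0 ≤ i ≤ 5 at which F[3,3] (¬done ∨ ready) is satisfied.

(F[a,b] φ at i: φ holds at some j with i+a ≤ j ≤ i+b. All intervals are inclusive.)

Evaluate at each i in [0,5]:
  i=0: ✗ (none in [3,3])
  i=1: ✓ (witness j=4)
  i=2: ✗ (none in [5,5])
  i=3: ✗ (none in [6,6])
  i=4: ✓ (witness j=7)
  i=5: ✓ (witness j=8)
Positions where it holds: {1, 4, 5} → 3.

3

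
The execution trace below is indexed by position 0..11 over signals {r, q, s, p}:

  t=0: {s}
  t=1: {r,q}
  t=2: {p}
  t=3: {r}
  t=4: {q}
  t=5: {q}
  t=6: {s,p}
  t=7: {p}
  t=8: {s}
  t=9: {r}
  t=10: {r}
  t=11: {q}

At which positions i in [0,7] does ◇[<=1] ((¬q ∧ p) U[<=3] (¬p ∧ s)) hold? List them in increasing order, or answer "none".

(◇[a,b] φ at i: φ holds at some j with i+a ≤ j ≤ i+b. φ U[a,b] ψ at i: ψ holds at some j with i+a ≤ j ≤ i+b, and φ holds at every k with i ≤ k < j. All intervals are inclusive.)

0, 5, 6, 7

Evaluate at each i in [0,7]:
  i=0: ✓ (witness j=0)
  i=1: ✗ (none in [1,2])
  i=2: ✗ (none in [2,3])
  i=3: ✗ (none in [3,4])
  i=4: ✗ (none in [4,5])
  i=5: ✓ (witness j=6)
  i=6: ✓ (witness j=6)
  i=7: ✓ (witness j=7)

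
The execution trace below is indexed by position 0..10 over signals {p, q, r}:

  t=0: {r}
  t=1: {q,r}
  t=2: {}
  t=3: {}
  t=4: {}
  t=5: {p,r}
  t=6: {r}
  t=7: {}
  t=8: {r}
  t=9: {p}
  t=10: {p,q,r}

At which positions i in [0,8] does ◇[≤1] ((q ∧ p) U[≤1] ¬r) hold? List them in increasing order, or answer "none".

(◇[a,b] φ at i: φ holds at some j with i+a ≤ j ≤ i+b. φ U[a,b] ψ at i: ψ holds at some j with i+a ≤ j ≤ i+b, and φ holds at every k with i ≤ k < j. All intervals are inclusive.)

1, 2, 3, 4, 6, 7, 8

Evaluate at each i in [0,8]:
  i=0: ✗ (none in [0,1])
  i=1: ✓ (witness j=2)
  i=2: ✓ (witness j=2)
  i=3: ✓ (witness j=3)
  i=4: ✓ (witness j=4)
  i=5: ✗ (none in [5,6])
  i=6: ✓ (witness j=7)
  i=7: ✓ (witness j=7)
  i=8: ✓ (witness j=9)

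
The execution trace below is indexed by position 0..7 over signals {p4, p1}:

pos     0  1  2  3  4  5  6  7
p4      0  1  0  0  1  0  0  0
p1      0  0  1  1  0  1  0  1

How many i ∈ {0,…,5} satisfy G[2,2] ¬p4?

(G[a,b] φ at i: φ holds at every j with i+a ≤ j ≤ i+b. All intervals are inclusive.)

Evaluate at each i in [0,5]:
  i=0: ✓ (all of [2,2])
  i=1: ✓ (all of [3,3])
  i=2: ✗ (fails at j=4)
  i=3: ✓ (all of [5,5])
  i=4: ✓ (all of [6,6])
  i=5: ✓ (all of [7,7])
Positions where it holds: {0, 1, 3, 4, 5} → 5.

5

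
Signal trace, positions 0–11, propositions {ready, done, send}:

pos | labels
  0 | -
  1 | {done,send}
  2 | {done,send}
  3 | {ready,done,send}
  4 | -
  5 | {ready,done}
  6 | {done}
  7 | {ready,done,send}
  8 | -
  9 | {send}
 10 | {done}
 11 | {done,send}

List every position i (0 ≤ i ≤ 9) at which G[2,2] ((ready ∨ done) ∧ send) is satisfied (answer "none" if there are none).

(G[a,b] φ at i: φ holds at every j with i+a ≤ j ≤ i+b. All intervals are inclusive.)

Evaluate at each i in [0,9]:
  i=0: ✓ (all of [2,2])
  i=1: ✓ (all of [3,3])
  i=2: ✗ (fails at j=4)
  i=3: ✗ (fails at j=5)
  i=4: ✗ (fails at j=6)
  i=5: ✓ (all of [7,7])
  i=6: ✗ (fails at j=8)
  i=7: ✗ (fails at j=9)
  i=8: ✗ (fails at j=10)
  i=9: ✓ (all of [11,11])

0, 1, 5, 9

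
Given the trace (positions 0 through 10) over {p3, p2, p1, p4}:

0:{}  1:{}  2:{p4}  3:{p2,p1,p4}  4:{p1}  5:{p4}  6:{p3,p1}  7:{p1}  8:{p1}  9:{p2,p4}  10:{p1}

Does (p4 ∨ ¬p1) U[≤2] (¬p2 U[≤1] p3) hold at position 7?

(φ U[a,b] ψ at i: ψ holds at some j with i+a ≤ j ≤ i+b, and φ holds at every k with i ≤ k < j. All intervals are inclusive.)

Need some j in [7,9] with (¬p2 U[≤1] p3), and (p4 ∨ ¬p1) at every k in [7,j-1].
  j=7: (¬p2 U[≤1] p3) — fails.
  j=8: (¬p2 U[≤1] p3) — fails.
  j=9: (¬p2 U[≤1] p3) — fails.
No j in the window works → until fails.

No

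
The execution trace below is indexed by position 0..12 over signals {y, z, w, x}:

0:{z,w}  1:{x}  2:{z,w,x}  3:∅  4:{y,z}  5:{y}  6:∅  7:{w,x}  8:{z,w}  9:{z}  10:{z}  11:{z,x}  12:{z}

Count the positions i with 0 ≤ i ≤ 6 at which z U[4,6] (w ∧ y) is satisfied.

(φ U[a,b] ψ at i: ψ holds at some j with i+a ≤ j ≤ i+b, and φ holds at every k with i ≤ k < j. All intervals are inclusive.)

0

Evaluate at each i in [0,6]:
  i=0: ✗ (no rhs in [4,6])
  i=1: ✗ (no rhs in [5,7])
  i=2: ✗ (no rhs in [6,8])
  i=3: ✗ (no rhs in [7,9])
  i=4: ✗ (no rhs in [8,10])
  i=5: ✗ (no rhs in [9,11])
  i=6: ✗ (no rhs in [10,12])
Positions where it holds: {} → 0.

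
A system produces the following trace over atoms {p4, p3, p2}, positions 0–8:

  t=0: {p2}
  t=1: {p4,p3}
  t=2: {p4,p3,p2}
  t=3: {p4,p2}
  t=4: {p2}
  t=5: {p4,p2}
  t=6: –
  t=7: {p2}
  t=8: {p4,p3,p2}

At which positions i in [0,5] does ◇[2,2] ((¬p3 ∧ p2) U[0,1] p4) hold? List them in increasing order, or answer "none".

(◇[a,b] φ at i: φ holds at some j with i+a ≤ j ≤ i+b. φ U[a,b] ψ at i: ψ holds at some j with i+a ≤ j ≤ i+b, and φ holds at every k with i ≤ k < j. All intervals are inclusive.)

0, 1, 2, 3, 5

Evaluate at each i in [0,5]:
  i=0: ✓ (witness j=2)
  i=1: ✓ (witness j=3)
  i=2: ✓ (witness j=4)
  i=3: ✓ (witness j=5)
  i=4: ✗ (none in [6,6])
  i=5: ✓ (witness j=7)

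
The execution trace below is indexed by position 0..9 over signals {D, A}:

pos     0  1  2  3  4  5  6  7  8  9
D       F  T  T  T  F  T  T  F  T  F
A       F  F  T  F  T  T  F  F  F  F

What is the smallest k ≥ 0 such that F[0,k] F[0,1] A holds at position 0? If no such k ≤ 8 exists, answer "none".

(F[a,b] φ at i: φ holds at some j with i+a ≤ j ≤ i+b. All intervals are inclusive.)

Scan j = 0,1,… for F[0,1] A:
  j=0: fails
  j=1: holds
First hit at j=1, so smallest k = 1-0 = 1.

1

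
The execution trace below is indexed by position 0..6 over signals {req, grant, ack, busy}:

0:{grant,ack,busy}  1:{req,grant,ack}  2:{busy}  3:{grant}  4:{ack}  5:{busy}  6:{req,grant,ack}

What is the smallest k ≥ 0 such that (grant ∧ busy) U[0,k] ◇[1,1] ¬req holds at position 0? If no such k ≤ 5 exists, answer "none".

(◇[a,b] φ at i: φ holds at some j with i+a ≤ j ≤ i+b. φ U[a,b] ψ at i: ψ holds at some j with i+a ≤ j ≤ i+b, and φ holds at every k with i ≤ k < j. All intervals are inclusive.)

1

Need earliest j ≥ 0 with ◇[1,1] ¬req, and (grant ∧ busy) at every k in [0,j-1].
  j=0: rhs fails.
  j=1: rhs holds; lhs holds on [0,0]. k = 1.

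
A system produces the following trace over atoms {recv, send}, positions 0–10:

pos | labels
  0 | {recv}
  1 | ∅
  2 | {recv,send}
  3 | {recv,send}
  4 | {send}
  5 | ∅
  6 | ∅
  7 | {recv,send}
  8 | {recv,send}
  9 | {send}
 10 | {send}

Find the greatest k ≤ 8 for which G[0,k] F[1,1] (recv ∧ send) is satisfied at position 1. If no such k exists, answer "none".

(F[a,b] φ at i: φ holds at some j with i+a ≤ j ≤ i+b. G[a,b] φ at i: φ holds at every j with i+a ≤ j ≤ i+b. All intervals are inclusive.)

1

F[1,1] (recv ∧ send) must hold from j=1 onward; find where it first fails.
  j=1: holds
  j=2: holds
  j=3: fails
Holds on [1,2], so largest k = 1.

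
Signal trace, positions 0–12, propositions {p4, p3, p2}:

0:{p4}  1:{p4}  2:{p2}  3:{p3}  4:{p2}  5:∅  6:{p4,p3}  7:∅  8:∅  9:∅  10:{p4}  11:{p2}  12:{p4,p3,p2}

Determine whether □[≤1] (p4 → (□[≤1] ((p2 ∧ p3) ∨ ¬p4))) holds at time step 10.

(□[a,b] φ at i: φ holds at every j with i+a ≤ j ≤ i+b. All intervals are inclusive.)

Does not hold

Check (p4 → (□[≤1] ((p2 ∧ p3) ∨ ¬p4))) at every j in [10,11]:
  j=10: antecedent true; consequent fails at 10 → ✗
  j=11: antecedent false → ✓
Fails at j=10 → formula fails.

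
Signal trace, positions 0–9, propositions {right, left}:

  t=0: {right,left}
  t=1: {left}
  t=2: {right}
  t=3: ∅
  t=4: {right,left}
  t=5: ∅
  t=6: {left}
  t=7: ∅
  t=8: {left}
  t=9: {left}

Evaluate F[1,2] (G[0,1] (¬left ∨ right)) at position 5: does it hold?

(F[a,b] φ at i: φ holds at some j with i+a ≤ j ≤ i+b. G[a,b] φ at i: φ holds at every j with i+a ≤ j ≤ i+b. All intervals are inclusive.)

Check G[0,1] (¬left ∨ right) at each j in [6,7]:
  j=6: fails at 6
  j=7: fails at 8
No position in the window satisfies it → formula fails.

Does not hold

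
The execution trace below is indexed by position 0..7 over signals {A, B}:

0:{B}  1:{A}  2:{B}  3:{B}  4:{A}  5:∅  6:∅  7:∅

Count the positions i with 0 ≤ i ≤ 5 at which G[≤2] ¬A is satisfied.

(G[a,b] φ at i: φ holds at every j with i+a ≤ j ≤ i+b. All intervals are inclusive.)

1

Evaluate at each i in [0,5]:
  i=0: ✗ (fails at j=1)
  i=1: ✗ (fails at j=1)
  i=2: ✗ (fails at j=4)
  i=3: ✗ (fails at j=4)
  i=4: ✗ (fails at j=4)
  i=5: ✓ (all of [5,7])
Positions where it holds: {5} → 1.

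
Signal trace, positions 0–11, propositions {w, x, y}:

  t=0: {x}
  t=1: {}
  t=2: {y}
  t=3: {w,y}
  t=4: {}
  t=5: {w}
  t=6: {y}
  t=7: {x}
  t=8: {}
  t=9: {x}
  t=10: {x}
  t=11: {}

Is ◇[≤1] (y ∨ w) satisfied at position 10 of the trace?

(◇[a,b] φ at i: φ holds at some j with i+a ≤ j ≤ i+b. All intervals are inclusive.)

Does not hold

Check (y ∨ w) at each j in [10,11]:
  j=10: false
  j=11: false
No position in the window satisfies it → formula fails.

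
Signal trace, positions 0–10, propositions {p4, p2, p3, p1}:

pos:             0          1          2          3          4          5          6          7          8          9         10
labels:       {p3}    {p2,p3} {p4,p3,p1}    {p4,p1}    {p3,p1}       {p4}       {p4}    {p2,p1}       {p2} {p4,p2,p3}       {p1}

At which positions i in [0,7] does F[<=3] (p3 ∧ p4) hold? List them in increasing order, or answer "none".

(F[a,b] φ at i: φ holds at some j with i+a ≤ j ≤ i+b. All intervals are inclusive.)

0, 1, 2, 6, 7

Evaluate at each i in [0,7]:
  i=0: ✓ (witness j=2)
  i=1: ✓ (witness j=2)
  i=2: ✓ (witness j=2)
  i=3: ✗ (none in [3,6])
  i=4: ✗ (none in [4,7])
  i=5: ✗ (none in [5,8])
  i=6: ✓ (witness j=9)
  i=7: ✓ (witness j=9)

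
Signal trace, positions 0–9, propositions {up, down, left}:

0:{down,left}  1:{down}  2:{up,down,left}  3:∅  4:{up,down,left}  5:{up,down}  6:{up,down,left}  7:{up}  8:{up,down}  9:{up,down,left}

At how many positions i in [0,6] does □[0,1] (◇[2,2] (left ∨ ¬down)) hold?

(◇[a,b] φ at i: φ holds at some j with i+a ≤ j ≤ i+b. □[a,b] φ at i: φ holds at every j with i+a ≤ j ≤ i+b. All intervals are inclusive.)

3

Evaluate at each i in [0,6]:
  i=0: ✓ (all of [0,1])
  i=1: ✓ (all of [1,2])
  i=2: ✗ (fails at j=3)
  i=3: ✗ (fails at j=3)
  i=4: ✓ (all of [4,5])
  i=5: ✗ (fails at j=6)
  i=6: ✗ (fails at j=6)
Positions where it holds: {0, 1, 4} → 3.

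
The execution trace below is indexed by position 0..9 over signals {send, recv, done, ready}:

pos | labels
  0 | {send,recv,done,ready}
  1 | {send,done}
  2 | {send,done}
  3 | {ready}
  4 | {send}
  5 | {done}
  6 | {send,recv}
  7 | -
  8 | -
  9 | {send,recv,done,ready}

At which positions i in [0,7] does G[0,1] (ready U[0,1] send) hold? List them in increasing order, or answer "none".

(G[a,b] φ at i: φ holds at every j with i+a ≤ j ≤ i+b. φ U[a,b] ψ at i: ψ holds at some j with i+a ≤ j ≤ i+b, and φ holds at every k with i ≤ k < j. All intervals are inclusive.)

Evaluate at each i in [0,7]:
  i=0: ✓ (all of [0,1])
  i=1: ✓ (all of [1,2])
  i=2: ✓ (all of [2,3])
  i=3: ✓ (all of [3,4])
  i=4: ✗ (fails at j=5)
  i=5: ✗ (fails at j=5)
  i=6: ✗ (fails at j=7)
  i=7: ✗ (fails at j=7)

0, 1, 2, 3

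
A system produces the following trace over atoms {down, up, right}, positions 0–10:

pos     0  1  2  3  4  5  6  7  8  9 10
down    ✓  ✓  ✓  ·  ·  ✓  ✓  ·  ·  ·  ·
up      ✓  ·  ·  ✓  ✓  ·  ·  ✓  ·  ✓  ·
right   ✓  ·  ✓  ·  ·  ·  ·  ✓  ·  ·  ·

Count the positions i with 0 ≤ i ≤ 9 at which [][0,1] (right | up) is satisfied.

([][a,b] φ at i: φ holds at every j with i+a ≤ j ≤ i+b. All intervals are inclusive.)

Evaluate at each i in [0,9]:
  i=0: ✗ (fails at j=1)
  i=1: ✗ (fails at j=1)
  i=2: ✓ (all of [2,3])
  i=3: ✓ (all of [3,4])
  i=4: ✗ (fails at j=5)
  i=5: ✗ (fails at j=5)
  i=6: ✗ (fails at j=6)
  i=7: ✗ (fails at j=8)
  i=8: ✗ (fails at j=8)
  i=9: ✗ (fails at j=10)
Positions where it holds: {2, 3} → 2.

2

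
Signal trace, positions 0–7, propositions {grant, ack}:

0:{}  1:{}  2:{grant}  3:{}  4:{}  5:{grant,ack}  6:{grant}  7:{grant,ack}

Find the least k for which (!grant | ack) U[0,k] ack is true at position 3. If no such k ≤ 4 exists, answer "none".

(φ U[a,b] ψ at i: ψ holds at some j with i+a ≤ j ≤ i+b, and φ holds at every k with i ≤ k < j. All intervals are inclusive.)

Need earliest j ≥ 3 with ack, and (!grant | ack) at every k in [3,j-1].
  j=3: rhs fails.
  j=4: rhs fails.
  j=5: rhs holds; lhs holds on [3,4]. k = 2.

2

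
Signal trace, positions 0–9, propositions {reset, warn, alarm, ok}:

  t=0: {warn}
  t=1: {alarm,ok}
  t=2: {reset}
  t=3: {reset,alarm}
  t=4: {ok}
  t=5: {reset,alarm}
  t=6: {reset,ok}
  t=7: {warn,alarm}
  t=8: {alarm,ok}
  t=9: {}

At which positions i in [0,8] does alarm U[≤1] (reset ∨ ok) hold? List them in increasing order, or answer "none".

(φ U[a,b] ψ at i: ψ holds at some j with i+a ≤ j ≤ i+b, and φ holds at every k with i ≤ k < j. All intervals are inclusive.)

Evaluate at each i in [0,8]:
  i=0: ✗ (lhs fails at k=0 before rhs at j=1)
  i=1: ✓ (rhs at j=1)
  i=2: ✓ (rhs at j=2)
  i=3: ✓ (rhs at j=3)
  i=4: ✓ (rhs at j=4)
  i=5: ✓ (rhs at j=5)
  i=6: ✓ (rhs at j=6)
  i=7: ✓ (rhs at j=8; lhs holds on [7,7])
  i=8: ✓ (rhs at j=8)

1, 2, 3, 4, 5, 6, 7, 8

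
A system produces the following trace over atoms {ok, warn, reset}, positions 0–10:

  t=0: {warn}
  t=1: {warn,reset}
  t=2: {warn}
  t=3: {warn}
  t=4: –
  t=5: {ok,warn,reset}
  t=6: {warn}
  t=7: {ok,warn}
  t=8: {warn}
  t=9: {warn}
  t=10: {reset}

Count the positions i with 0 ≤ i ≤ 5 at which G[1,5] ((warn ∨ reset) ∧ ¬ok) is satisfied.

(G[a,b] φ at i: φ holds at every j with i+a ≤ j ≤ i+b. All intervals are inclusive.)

Evaluate at each i in [0,5]:
  i=0: ✗ (fails at j=4)
  i=1: ✗ (fails at j=4)
  i=2: ✗ (fails at j=4)
  i=3: ✗ (fails at j=4)
  i=4: ✗ (fails at j=5)
  i=5: ✗ (fails at j=7)
Positions where it holds: {} → 0.

0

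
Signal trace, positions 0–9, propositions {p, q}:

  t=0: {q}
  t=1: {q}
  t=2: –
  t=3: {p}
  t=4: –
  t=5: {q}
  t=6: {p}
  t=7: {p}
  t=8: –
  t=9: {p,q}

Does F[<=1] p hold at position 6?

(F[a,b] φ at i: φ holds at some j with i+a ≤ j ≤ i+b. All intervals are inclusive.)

Check p at each j in [6,7]:
  j=6: true
  j=7: true
Found at j=6 → formula holds.

True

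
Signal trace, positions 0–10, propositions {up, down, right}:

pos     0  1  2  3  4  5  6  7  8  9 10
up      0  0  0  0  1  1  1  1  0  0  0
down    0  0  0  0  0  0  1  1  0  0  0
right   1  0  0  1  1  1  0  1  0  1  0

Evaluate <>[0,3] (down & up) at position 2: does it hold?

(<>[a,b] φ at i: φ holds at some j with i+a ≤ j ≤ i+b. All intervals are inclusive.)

Does not hold

Check (down & up) at each j in [2,5]:
  j=2: false
  j=3: false
  j=4: false
  j=5: false
No position in the window satisfies it → formula fails.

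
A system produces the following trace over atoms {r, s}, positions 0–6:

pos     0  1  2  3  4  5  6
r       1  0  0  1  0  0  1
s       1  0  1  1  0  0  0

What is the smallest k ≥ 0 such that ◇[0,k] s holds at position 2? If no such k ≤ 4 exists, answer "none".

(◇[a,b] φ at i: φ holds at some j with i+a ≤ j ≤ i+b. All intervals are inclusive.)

0

Scan j = 2,3,… for s:
  j=2: holds
First hit at j=2, so smallest k = 2-2 = 0.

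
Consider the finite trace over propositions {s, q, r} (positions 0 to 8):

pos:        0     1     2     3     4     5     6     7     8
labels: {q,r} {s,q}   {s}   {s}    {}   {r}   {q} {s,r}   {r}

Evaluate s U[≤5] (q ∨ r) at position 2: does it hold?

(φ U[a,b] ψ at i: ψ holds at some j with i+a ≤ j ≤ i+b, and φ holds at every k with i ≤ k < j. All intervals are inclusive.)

Need some j in [2,7] with (q ∨ r), and s at every k in [2,j-1].
  j=2: (q ∨ r) false.
  j=3: (q ∨ r) false.
  j=4: (q ∨ r) false.
  j=5: (q ∨ r) holds, but s fails at k=4 → not this j.
  j=6: (q ∨ r) holds, but s fails at k=4 → not this j.
  j=7: (q ∨ r) holds, but s fails at k=4 → not this j.
No j in the window works → until fails.

Does not hold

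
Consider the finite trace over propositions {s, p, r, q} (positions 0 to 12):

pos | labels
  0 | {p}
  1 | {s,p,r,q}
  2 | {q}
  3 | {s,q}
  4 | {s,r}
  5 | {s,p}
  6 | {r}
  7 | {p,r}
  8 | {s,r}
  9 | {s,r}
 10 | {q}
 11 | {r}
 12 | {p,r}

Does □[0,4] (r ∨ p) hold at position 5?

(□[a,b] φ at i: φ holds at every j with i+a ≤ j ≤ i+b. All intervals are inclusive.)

Check (r ∨ p) at every j in [5,9]:
  j=5: true
  j=6: true
  j=7: true
  j=8: true
  j=9: true
All positions satisfy it → formula holds.

Holds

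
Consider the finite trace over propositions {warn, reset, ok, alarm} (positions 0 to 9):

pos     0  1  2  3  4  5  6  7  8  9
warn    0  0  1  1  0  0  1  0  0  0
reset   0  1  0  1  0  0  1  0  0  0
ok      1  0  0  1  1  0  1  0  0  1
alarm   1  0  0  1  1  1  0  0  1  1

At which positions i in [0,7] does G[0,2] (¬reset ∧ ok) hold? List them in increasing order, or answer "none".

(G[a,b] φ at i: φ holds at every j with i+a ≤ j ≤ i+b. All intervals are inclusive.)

none

Evaluate at each i in [0,7]:
  i=0: ✗ (fails at j=1)
  i=1: ✗ (fails at j=1)
  i=2: ✗ (fails at j=2)
  i=3: ✗ (fails at j=3)
  i=4: ✗ (fails at j=5)
  i=5: ✗ (fails at j=5)
  i=6: ✗ (fails at j=6)
  i=7: ✗ (fails at j=7)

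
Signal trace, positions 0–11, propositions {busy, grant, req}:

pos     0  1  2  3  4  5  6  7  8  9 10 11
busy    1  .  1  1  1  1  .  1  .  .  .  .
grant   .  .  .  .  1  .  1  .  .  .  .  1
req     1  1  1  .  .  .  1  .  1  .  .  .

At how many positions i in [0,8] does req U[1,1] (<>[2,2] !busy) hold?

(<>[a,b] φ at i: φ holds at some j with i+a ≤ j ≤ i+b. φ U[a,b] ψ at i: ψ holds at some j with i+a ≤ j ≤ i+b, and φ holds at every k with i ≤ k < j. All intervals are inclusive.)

Evaluate at each i in [0,8]:
  i=0: ✗ (no rhs in [1,1])
  i=1: ✗ (no rhs in [2,2])
  i=2: ✗ (no rhs in [3,3])
  i=3: ✗ (lhs fails at k=3 before rhs at j=4)
  i=4: ✗ (no rhs in [5,5])
  i=5: ✗ (lhs fails at k=5 before rhs at j=6)
  i=6: ✓ (rhs at j=7; lhs holds on [6,6])
  i=7: ✗ (lhs fails at k=7 before rhs at j=8)
  i=8: ✓ (rhs at j=9; lhs holds on [8,8])
Positions where it holds: {6, 8} → 2.

2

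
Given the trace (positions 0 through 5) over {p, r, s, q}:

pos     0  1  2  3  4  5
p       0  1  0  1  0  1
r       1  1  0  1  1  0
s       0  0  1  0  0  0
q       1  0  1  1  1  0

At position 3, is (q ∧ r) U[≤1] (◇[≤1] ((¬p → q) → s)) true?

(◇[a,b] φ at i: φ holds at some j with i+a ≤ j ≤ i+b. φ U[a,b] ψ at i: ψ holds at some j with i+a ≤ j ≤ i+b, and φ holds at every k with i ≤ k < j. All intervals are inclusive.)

No

Need some j in [3,4] with ◇[≤1] ((¬p → q) → s), and (q ∧ r) at every k in [3,j-1].
  j=3: ◇[≤1] ((¬p → q) → s) — fails (none in [3,4]).
  j=4: ◇[≤1] ((¬p → q) → s) — fails (none in [4,5]).
No j in the window works → until fails.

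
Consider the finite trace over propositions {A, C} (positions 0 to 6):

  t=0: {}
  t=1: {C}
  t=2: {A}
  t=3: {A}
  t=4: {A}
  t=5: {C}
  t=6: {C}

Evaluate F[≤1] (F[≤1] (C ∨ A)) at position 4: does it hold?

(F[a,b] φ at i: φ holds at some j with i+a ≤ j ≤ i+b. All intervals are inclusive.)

Holds

Check F[≤1] (C ∨ A) at each j in [4,5]:
  j=4: holds (witness at 4)
  j=5: holds (witness at 5)
Found at j=4 → formula holds.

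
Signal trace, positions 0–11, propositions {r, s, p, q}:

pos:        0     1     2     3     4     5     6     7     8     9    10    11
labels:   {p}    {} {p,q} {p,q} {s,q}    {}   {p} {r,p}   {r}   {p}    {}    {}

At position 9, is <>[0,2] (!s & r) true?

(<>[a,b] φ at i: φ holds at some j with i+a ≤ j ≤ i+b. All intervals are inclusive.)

Check (!s & r) at each j in [9,11]:
  j=9: false
  j=10: false
  j=11: false
No position in the window satisfies it → formula fails.

No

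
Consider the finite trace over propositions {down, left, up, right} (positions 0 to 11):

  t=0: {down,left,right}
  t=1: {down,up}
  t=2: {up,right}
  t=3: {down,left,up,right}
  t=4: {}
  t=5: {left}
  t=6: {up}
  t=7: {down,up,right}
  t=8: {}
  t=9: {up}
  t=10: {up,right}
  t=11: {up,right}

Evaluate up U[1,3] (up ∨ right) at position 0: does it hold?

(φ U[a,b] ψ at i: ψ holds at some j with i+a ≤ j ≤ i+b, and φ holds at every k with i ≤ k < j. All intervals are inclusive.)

Need some j in [1,3] with (up ∨ right), and up at every k in [0,j-1].
  j=1: (up ∨ right) holds, but up fails at k=0 → not this j.
  j=2: (up ∨ right) holds, but up fails at k=0 → not this j.
  j=3: (up ∨ right) holds, but up fails at k=0 → not this j.
No j in the window works → until fails.

Does not hold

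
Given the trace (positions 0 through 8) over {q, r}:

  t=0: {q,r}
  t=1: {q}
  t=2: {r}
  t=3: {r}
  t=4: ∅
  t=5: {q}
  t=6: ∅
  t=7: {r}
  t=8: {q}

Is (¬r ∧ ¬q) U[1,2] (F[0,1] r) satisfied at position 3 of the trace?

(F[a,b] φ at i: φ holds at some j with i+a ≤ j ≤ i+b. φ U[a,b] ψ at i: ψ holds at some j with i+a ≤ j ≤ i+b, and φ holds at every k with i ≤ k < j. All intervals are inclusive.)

No

Need some j in [4,5] with F[0,1] r, and (¬r ∧ ¬q) at every k in [3,j-1].
  j=4: F[0,1] r — fails (none in [4,5]).
  j=5: F[0,1] r — fails (none in [5,6]).
No j in the window works → until fails.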